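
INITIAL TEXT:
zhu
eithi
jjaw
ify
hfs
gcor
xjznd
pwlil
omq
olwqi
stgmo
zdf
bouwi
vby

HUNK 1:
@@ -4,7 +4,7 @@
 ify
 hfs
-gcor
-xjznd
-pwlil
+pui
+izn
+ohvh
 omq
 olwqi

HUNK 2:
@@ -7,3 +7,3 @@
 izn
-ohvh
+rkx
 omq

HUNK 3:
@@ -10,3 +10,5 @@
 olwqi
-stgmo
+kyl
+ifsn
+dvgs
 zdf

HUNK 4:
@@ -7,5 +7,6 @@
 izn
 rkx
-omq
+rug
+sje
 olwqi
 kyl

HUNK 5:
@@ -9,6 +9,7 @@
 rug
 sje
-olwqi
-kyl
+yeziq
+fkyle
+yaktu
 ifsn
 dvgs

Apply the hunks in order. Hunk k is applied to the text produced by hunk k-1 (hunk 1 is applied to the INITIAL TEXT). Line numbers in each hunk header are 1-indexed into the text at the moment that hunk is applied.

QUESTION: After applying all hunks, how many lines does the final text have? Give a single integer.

Answer: 18

Derivation:
Hunk 1: at line 4 remove [gcor,xjznd,pwlil] add [pui,izn,ohvh] -> 14 lines: zhu eithi jjaw ify hfs pui izn ohvh omq olwqi stgmo zdf bouwi vby
Hunk 2: at line 7 remove [ohvh] add [rkx] -> 14 lines: zhu eithi jjaw ify hfs pui izn rkx omq olwqi stgmo zdf bouwi vby
Hunk 3: at line 10 remove [stgmo] add [kyl,ifsn,dvgs] -> 16 lines: zhu eithi jjaw ify hfs pui izn rkx omq olwqi kyl ifsn dvgs zdf bouwi vby
Hunk 4: at line 7 remove [omq] add [rug,sje] -> 17 lines: zhu eithi jjaw ify hfs pui izn rkx rug sje olwqi kyl ifsn dvgs zdf bouwi vby
Hunk 5: at line 9 remove [olwqi,kyl] add [yeziq,fkyle,yaktu] -> 18 lines: zhu eithi jjaw ify hfs pui izn rkx rug sje yeziq fkyle yaktu ifsn dvgs zdf bouwi vby
Final line count: 18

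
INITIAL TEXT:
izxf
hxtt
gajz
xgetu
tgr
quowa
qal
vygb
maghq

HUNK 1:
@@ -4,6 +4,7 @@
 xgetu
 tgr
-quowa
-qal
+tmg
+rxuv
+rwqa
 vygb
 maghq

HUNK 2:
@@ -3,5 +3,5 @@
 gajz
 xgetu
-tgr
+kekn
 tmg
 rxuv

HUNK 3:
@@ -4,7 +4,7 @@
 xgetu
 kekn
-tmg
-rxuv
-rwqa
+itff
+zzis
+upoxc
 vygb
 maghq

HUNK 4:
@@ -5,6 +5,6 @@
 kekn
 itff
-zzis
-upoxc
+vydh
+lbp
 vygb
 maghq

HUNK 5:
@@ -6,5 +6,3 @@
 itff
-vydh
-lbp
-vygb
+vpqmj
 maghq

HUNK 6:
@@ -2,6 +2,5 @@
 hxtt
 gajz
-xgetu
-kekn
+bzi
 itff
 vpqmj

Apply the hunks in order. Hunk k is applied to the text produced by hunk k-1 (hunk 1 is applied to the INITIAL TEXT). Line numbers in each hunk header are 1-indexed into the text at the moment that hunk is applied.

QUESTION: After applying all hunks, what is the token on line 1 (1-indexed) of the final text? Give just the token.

Answer: izxf

Derivation:
Hunk 1: at line 4 remove [quowa,qal] add [tmg,rxuv,rwqa] -> 10 lines: izxf hxtt gajz xgetu tgr tmg rxuv rwqa vygb maghq
Hunk 2: at line 3 remove [tgr] add [kekn] -> 10 lines: izxf hxtt gajz xgetu kekn tmg rxuv rwqa vygb maghq
Hunk 3: at line 4 remove [tmg,rxuv,rwqa] add [itff,zzis,upoxc] -> 10 lines: izxf hxtt gajz xgetu kekn itff zzis upoxc vygb maghq
Hunk 4: at line 5 remove [zzis,upoxc] add [vydh,lbp] -> 10 lines: izxf hxtt gajz xgetu kekn itff vydh lbp vygb maghq
Hunk 5: at line 6 remove [vydh,lbp,vygb] add [vpqmj] -> 8 lines: izxf hxtt gajz xgetu kekn itff vpqmj maghq
Hunk 6: at line 2 remove [xgetu,kekn] add [bzi] -> 7 lines: izxf hxtt gajz bzi itff vpqmj maghq
Final line 1: izxf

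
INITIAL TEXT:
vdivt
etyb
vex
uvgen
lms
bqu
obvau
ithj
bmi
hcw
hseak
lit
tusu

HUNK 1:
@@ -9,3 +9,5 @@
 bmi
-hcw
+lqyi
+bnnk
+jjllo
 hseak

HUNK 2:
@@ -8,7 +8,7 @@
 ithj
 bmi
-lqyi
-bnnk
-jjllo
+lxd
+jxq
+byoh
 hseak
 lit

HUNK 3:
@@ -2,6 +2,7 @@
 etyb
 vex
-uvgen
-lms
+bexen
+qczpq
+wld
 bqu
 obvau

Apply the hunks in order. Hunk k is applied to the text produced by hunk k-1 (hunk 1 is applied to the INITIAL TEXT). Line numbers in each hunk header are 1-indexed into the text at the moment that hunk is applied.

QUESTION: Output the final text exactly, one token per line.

Hunk 1: at line 9 remove [hcw] add [lqyi,bnnk,jjllo] -> 15 lines: vdivt etyb vex uvgen lms bqu obvau ithj bmi lqyi bnnk jjllo hseak lit tusu
Hunk 2: at line 8 remove [lqyi,bnnk,jjllo] add [lxd,jxq,byoh] -> 15 lines: vdivt etyb vex uvgen lms bqu obvau ithj bmi lxd jxq byoh hseak lit tusu
Hunk 3: at line 2 remove [uvgen,lms] add [bexen,qczpq,wld] -> 16 lines: vdivt etyb vex bexen qczpq wld bqu obvau ithj bmi lxd jxq byoh hseak lit tusu

Answer: vdivt
etyb
vex
bexen
qczpq
wld
bqu
obvau
ithj
bmi
lxd
jxq
byoh
hseak
lit
tusu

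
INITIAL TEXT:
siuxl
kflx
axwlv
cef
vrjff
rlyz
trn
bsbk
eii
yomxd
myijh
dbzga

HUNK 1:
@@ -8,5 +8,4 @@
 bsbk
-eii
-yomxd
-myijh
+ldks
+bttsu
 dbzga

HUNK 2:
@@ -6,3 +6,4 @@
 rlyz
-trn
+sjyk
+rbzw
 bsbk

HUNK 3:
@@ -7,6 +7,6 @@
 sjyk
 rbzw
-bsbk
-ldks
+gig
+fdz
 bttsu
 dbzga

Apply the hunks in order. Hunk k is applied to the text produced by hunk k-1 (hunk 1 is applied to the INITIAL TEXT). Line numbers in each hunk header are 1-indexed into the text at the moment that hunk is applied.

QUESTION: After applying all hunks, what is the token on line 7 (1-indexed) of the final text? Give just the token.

Hunk 1: at line 8 remove [eii,yomxd,myijh] add [ldks,bttsu] -> 11 lines: siuxl kflx axwlv cef vrjff rlyz trn bsbk ldks bttsu dbzga
Hunk 2: at line 6 remove [trn] add [sjyk,rbzw] -> 12 lines: siuxl kflx axwlv cef vrjff rlyz sjyk rbzw bsbk ldks bttsu dbzga
Hunk 3: at line 7 remove [bsbk,ldks] add [gig,fdz] -> 12 lines: siuxl kflx axwlv cef vrjff rlyz sjyk rbzw gig fdz bttsu dbzga
Final line 7: sjyk

Answer: sjyk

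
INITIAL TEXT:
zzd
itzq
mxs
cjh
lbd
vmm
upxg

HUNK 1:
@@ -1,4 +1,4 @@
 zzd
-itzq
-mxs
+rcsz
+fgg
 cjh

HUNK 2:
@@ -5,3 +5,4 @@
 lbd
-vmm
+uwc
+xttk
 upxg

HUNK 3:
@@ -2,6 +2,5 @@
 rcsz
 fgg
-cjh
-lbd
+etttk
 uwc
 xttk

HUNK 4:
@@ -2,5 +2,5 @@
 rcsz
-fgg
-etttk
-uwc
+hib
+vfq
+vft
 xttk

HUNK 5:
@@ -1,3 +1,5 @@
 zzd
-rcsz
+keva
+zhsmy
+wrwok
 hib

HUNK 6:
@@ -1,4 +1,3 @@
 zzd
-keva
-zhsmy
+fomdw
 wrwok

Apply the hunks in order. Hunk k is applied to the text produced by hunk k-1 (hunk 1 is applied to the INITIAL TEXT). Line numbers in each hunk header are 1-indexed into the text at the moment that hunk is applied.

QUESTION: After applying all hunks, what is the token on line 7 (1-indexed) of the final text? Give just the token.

Answer: xttk

Derivation:
Hunk 1: at line 1 remove [itzq,mxs] add [rcsz,fgg] -> 7 lines: zzd rcsz fgg cjh lbd vmm upxg
Hunk 2: at line 5 remove [vmm] add [uwc,xttk] -> 8 lines: zzd rcsz fgg cjh lbd uwc xttk upxg
Hunk 3: at line 2 remove [cjh,lbd] add [etttk] -> 7 lines: zzd rcsz fgg etttk uwc xttk upxg
Hunk 4: at line 2 remove [fgg,etttk,uwc] add [hib,vfq,vft] -> 7 lines: zzd rcsz hib vfq vft xttk upxg
Hunk 5: at line 1 remove [rcsz] add [keva,zhsmy,wrwok] -> 9 lines: zzd keva zhsmy wrwok hib vfq vft xttk upxg
Hunk 6: at line 1 remove [keva,zhsmy] add [fomdw] -> 8 lines: zzd fomdw wrwok hib vfq vft xttk upxg
Final line 7: xttk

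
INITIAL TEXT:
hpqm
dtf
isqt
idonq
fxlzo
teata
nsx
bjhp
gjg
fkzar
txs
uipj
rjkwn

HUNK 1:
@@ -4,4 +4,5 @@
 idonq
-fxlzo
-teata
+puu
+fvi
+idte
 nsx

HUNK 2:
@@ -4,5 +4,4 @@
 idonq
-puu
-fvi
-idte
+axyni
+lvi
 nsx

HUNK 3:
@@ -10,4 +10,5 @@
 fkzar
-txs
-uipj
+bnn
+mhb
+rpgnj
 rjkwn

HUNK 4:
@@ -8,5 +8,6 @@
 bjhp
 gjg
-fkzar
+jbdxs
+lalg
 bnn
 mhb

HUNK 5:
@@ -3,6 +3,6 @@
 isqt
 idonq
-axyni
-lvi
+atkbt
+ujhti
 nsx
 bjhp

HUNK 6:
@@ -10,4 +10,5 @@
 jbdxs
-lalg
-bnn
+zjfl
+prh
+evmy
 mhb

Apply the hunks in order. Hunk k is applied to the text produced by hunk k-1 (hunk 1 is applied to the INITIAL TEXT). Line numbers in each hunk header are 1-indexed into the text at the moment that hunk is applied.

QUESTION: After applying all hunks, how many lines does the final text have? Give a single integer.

Hunk 1: at line 4 remove [fxlzo,teata] add [puu,fvi,idte] -> 14 lines: hpqm dtf isqt idonq puu fvi idte nsx bjhp gjg fkzar txs uipj rjkwn
Hunk 2: at line 4 remove [puu,fvi,idte] add [axyni,lvi] -> 13 lines: hpqm dtf isqt idonq axyni lvi nsx bjhp gjg fkzar txs uipj rjkwn
Hunk 3: at line 10 remove [txs,uipj] add [bnn,mhb,rpgnj] -> 14 lines: hpqm dtf isqt idonq axyni lvi nsx bjhp gjg fkzar bnn mhb rpgnj rjkwn
Hunk 4: at line 8 remove [fkzar] add [jbdxs,lalg] -> 15 lines: hpqm dtf isqt idonq axyni lvi nsx bjhp gjg jbdxs lalg bnn mhb rpgnj rjkwn
Hunk 5: at line 3 remove [axyni,lvi] add [atkbt,ujhti] -> 15 lines: hpqm dtf isqt idonq atkbt ujhti nsx bjhp gjg jbdxs lalg bnn mhb rpgnj rjkwn
Hunk 6: at line 10 remove [lalg,bnn] add [zjfl,prh,evmy] -> 16 lines: hpqm dtf isqt idonq atkbt ujhti nsx bjhp gjg jbdxs zjfl prh evmy mhb rpgnj rjkwn
Final line count: 16

Answer: 16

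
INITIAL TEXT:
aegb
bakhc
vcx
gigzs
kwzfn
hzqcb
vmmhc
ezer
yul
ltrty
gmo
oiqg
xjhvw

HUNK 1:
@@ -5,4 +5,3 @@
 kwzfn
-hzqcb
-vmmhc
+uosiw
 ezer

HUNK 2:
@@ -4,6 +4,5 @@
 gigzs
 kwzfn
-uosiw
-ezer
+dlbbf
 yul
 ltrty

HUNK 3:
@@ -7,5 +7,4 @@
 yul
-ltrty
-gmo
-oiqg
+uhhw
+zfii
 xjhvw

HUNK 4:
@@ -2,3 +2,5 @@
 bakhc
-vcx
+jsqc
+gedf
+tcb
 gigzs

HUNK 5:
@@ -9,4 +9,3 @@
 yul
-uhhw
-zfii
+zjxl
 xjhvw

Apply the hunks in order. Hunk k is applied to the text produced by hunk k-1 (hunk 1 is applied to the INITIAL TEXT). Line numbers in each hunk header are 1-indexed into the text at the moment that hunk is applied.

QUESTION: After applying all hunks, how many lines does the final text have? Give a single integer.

Hunk 1: at line 5 remove [hzqcb,vmmhc] add [uosiw] -> 12 lines: aegb bakhc vcx gigzs kwzfn uosiw ezer yul ltrty gmo oiqg xjhvw
Hunk 2: at line 4 remove [uosiw,ezer] add [dlbbf] -> 11 lines: aegb bakhc vcx gigzs kwzfn dlbbf yul ltrty gmo oiqg xjhvw
Hunk 3: at line 7 remove [ltrty,gmo,oiqg] add [uhhw,zfii] -> 10 lines: aegb bakhc vcx gigzs kwzfn dlbbf yul uhhw zfii xjhvw
Hunk 4: at line 2 remove [vcx] add [jsqc,gedf,tcb] -> 12 lines: aegb bakhc jsqc gedf tcb gigzs kwzfn dlbbf yul uhhw zfii xjhvw
Hunk 5: at line 9 remove [uhhw,zfii] add [zjxl] -> 11 lines: aegb bakhc jsqc gedf tcb gigzs kwzfn dlbbf yul zjxl xjhvw
Final line count: 11

Answer: 11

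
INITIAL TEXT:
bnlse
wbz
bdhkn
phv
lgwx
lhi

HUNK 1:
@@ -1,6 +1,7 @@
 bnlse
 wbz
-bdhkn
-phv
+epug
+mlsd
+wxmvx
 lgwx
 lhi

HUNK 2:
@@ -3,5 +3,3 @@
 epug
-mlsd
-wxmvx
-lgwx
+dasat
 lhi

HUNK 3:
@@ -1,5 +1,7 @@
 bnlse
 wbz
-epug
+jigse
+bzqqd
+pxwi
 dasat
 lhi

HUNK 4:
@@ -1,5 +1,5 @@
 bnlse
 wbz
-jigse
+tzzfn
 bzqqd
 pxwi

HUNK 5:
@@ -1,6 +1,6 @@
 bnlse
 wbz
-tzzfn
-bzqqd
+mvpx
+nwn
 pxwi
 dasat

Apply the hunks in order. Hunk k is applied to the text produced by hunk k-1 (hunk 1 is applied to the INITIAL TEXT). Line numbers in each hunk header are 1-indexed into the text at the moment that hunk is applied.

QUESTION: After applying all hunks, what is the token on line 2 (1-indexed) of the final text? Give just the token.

Hunk 1: at line 1 remove [bdhkn,phv] add [epug,mlsd,wxmvx] -> 7 lines: bnlse wbz epug mlsd wxmvx lgwx lhi
Hunk 2: at line 3 remove [mlsd,wxmvx,lgwx] add [dasat] -> 5 lines: bnlse wbz epug dasat lhi
Hunk 3: at line 1 remove [epug] add [jigse,bzqqd,pxwi] -> 7 lines: bnlse wbz jigse bzqqd pxwi dasat lhi
Hunk 4: at line 1 remove [jigse] add [tzzfn] -> 7 lines: bnlse wbz tzzfn bzqqd pxwi dasat lhi
Hunk 5: at line 1 remove [tzzfn,bzqqd] add [mvpx,nwn] -> 7 lines: bnlse wbz mvpx nwn pxwi dasat lhi
Final line 2: wbz

Answer: wbz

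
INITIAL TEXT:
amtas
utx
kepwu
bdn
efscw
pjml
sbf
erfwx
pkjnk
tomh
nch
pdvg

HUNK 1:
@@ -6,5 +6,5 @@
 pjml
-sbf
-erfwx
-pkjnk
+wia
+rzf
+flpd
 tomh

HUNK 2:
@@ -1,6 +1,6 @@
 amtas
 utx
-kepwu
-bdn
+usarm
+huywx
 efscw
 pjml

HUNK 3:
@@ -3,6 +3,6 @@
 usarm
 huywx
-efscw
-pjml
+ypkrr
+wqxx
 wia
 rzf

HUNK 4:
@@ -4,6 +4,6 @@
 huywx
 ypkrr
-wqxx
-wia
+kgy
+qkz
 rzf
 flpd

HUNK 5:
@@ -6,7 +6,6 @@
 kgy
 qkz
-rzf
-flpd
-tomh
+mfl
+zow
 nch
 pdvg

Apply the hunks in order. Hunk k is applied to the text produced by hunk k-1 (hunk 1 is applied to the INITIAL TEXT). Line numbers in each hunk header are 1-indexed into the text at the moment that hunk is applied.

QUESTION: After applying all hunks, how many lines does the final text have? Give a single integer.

Hunk 1: at line 6 remove [sbf,erfwx,pkjnk] add [wia,rzf,flpd] -> 12 lines: amtas utx kepwu bdn efscw pjml wia rzf flpd tomh nch pdvg
Hunk 2: at line 1 remove [kepwu,bdn] add [usarm,huywx] -> 12 lines: amtas utx usarm huywx efscw pjml wia rzf flpd tomh nch pdvg
Hunk 3: at line 3 remove [efscw,pjml] add [ypkrr,wqxx] -> 12 lines: amtas utx usarm huywx ypkrr wqxx wia rzf flpd tomh nch pdvg
Hunk 4: at line 4 remove [wqxx,wia] add [kgy,qkz] -> 12 lines: amtas utx usarm huywx ypkrr kgy qkz rzf flpd tomh nch pdvg
Hunk 5: at line 6 remove [rzf,flpd,tomh] add [mfl,zow] -> 11 lines: amtas utx usarm huywx ypkrr kgy qkz mfl zow nch pdvg
Final line count: 11

Answer: 11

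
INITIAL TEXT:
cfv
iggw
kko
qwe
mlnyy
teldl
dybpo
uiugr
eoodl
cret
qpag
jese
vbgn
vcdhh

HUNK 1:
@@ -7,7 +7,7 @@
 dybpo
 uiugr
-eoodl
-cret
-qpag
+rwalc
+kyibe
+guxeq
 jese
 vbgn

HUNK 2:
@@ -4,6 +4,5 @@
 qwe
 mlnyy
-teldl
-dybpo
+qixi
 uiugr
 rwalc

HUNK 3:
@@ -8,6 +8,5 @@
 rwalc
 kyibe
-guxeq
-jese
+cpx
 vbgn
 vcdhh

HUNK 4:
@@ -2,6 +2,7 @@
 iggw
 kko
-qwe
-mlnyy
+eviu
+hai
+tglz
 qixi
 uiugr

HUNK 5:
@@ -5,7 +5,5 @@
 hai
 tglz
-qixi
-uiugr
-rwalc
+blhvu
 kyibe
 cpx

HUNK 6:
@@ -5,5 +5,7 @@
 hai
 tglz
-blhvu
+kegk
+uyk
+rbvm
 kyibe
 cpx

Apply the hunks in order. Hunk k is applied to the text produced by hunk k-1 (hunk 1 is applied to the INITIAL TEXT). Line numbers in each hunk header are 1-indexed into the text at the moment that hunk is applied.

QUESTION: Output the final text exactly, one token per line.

Answer: cfv
iggw
kko
eviu
hai
tglz
kegk
uyk
rbvm
kyibe
cpx
vbgn
vcdhh

Derivation:
Hunk 1: at line 7 remove [eoodl,cret,qpag] add [rwalc,kyibe,guxeq] -> 14 lines: cfv iggw kko qwe mlnyy teldl dybpo uiugr rwalc kyibe guxeq jese vbgn vcdhh
Hunk 2: at line 4 remove [teldl,dybpo] add [qixi] -> 13 lines: cfv iggw kko qwe mlnyy qixi uiugr rwalc kyibe guxeq jese vbgn vcdhh
Hunk 3: at line 8 remove [guxeq,jese] add [cpx] -> 12 lines: cfv iggw kko qwe mlnyy qixi uiugr rwalc kyibe cpx vbgn vcdhh
Hunk 4: at line 2 remove [qwe,mlnyy] add [eviu,hai,tglz] -> 13 lines: cfv iggw kko eviu hai tglz qixi uiugr rwalc kyibe cpx vbgn vcdhh
Hunk 5: at line 5 remove [qixi,uiugr,rwalc] add [blhvu] -> 11 lines: cfv iggw kko eviu hai tglz blhvu kyibe cpx vbgn vcdhh
Hunk 6: at line 5 remove [blhvu] add [kegk,uyk,rbvm] -> 13 lines: cfv iggw kko eviu hai tglz kegk uyk rbvm kyibe cpx vbgn vcdhh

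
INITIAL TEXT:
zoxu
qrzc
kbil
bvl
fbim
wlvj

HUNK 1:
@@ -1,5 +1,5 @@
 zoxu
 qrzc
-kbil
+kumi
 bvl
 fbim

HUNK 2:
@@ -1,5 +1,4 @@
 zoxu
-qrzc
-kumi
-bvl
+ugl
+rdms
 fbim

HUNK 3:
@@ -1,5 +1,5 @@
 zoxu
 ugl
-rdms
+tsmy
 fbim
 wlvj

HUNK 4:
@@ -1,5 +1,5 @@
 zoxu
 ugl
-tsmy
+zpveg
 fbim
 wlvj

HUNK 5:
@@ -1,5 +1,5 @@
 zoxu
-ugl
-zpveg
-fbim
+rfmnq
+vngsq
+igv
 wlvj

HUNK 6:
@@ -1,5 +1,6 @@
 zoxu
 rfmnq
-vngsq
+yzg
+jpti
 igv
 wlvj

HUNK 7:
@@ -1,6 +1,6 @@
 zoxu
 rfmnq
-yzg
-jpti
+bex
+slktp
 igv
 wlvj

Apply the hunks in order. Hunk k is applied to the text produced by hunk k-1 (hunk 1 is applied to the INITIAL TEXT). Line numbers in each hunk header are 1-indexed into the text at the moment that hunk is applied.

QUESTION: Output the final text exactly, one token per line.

Answer: zoxu
rfmnq
bex
slktp
igv
wlvj

Derivation:
Hunk 1: at line 1 remove [kbil] add [kumi] -> 6 lines: zoxu qrzc kumi bvl fbim wlvj
Hunk 2: at line 1 remove [qrzc,kumi,bvl] add [ugl,rdms] -> 5 lines: zoxu ugl rdms fbim wlvj
Hunk 3: at line 1 remove [rdms] add [tsmy] -> 5 lines: zoxu ugl tsmy fbim wlvj
Hunk 4: at line 1 remove [tsmy] add [zpveg] -> 5 lines: zoxu ugl zpveg fbim wlvj
Hunk 5: at line 1 remove [ugl,zpveg,fbim] add [rfmnq,vngsq,igv] -> 5 lines: zoxu rfmnq vngsq igv wlvj
Hunk 6: at line 1 remove [vngsq] add [yzg,jpti] -> 6 lines: zoxu rfmnq yzg jpti igv wlvj
Hunk 7: at line 1 remove [yzg,jpti] add [bex,slktp] -> 6 lines: zoxu rfmnq bex slktp igv wlvj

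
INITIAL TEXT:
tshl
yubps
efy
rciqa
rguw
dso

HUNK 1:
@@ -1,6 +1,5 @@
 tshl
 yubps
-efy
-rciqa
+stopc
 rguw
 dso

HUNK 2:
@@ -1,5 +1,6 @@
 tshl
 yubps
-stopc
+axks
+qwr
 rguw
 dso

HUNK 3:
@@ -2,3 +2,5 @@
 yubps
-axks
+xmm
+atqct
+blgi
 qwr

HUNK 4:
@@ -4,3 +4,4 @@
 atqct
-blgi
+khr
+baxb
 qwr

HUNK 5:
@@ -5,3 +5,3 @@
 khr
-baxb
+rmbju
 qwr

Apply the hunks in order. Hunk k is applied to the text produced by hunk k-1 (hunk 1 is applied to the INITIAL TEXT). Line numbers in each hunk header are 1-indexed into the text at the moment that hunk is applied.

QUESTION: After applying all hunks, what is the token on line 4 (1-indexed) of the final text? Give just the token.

Answer: atqct

Derivation:
Hunk 1: at line 1 remove [efy,rciqa] add [stopc] -> 5 lines: tshl yubps stopc rguw dso
Hunk 2: at line 1 remove [stopc] add [axks,qwr] -> 6 lines: tshl yubps axks qwr rguw dso
Hunk 3: at line 2 remove [axks] add [xmm,atqct,blgi] -> 8 lines: tshl yubps xmm atqct blgi qwr rguw dso
Hunk 4: at line 4 remove [blgi] add [khr,baxb] -> 9 lines: tshl yubps xmm atqct khr baxb qwr rguw dso
Hunk 5: at line 5 remove [baxb] add [rmbju] -> 9 lines: tshl yubps xmm atqct khr rmbju qwr rguw dso
Final line 4: atqct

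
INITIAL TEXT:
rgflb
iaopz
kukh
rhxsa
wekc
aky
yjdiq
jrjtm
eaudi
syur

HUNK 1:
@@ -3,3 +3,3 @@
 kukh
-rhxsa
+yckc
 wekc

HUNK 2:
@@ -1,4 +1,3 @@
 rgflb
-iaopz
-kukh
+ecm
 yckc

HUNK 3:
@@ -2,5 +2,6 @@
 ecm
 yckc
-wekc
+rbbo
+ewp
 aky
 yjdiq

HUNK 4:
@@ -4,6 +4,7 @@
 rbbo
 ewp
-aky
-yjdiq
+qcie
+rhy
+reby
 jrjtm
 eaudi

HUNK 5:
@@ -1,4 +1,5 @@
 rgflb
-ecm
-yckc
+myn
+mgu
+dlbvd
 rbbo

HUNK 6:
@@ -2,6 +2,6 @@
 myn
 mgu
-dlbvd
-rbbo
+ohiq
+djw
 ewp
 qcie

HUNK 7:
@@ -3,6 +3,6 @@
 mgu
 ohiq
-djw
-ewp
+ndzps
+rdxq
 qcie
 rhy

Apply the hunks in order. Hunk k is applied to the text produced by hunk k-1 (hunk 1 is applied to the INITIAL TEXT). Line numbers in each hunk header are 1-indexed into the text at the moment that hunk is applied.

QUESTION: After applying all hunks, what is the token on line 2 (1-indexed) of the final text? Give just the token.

Hunk 1: at line 3 remove [rhxsa] add [yckc] -> 10 lines: rgflb iaopz kukh yckc wekc aky yjdiq jrjtm eaudi syur
Hunk 2: at line 1 remove [iaopz,kukh] add [ecm] -> 9 lines: rgflb ecm yckc wekc aky yjdiq jrjtm eaudi syur
Hunk 3: at line 2 remove [wekc] add [rbbo,ewp] -> 10 lines: rgflb ecm yckc rbbo ewp aky yjdiq jrjtm eaudi syur
Hunk 4: at line 4 remove [aky,yjdiq] add [qcie,rhy,reby] -> 11 lines: rgflb ecm yckc rbbo ewp qcie rhy reby jrjtm eaudi syur
Hunk 5: at line 1 remove [ecm,yckc] add [myn,mgu,dlbvd] -> 12 lines: rgflb myn mgu dlbvd rbbo ewp qcie rhy reby jrjtm eaudi syur
Hunk 6: at line 2 remove [dlbvd,rbbo] add [ohiq,djw] -> 12 lines: rgflb myn mgu ohiq djw ewp qcie rhy reby jrjtm eaudi syur
Hunk 7: at line 3 remove [djw,ewp] add [ndzps,rdxq] -> 12 lines: rgflb myn mgu ohiq ndzps rdxq qcie rhy reby jrjtm eaudi syur
Final line 2: myn

Answer: myn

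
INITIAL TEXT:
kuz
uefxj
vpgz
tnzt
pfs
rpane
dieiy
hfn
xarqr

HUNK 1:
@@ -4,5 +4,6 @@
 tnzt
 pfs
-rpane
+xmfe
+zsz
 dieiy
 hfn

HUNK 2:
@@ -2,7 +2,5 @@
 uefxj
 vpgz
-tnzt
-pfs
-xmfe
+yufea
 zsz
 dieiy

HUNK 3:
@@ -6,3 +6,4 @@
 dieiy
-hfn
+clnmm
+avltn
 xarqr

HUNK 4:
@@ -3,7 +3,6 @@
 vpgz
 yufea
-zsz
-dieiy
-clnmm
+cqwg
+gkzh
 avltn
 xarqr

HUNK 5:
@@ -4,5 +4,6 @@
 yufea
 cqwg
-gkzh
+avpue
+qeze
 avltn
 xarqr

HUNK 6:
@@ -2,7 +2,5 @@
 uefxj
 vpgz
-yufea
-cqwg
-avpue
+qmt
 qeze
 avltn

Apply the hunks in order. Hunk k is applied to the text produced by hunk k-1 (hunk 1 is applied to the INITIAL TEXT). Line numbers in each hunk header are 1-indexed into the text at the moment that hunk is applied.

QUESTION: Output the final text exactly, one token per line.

Hunk 1: at line 4 remove [rpane] add [xmfe,zsz] -> 10 lines: kuz uefxj vpgz tnzt pfs xmfe zsz dieiy hfn xarqr
Hunk 2: at line 2 remove [tnzt,pfs,xmfe] add [yufea] -> 8 lines: kuz uefxj vpgz yufea zsz dieiy hfn xarqr
Hunk 3: at line 6 remove [hfn] add [clnmm,avltn] -> 9 lines: kuz uefxj vpgz yufea zsz dieiy clnmm avltn xarqr
Hunk 4: at line 3 remove [zsz,dieiy,clnmm] add [cqwg,gkzh] -> 8 lines: kuz uefxj vpgz yufea cqwg gkzh avltn xarqr
Hunk 5: at line 4 remove [gkzh] add [avpue,qeze] -> 9 lines: kuz uefxj vpgz yufea cqwg avpue qeze avltn xarqr
Hunk 6: at line 2 remove [yufea,cqwg,avpue] add [qmt] -> 7 lines: kuz uefxj vpgz qmt qeze avltn xarqr

Answer: kuz
uefxj
vpgz
qmt
qeze
avltn
xarqr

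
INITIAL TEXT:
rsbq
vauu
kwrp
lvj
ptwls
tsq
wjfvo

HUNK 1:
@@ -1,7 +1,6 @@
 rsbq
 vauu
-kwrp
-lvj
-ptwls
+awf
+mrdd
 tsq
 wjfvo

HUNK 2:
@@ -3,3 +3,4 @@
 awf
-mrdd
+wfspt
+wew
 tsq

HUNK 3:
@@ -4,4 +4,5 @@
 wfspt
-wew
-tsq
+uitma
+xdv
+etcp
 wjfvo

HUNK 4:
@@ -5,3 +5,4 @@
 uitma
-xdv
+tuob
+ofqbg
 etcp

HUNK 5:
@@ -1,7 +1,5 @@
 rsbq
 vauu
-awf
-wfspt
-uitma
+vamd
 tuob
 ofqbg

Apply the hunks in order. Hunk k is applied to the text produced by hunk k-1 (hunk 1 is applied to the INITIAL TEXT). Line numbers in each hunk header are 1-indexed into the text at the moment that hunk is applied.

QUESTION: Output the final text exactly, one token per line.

Hunk 1: at line 1 remove [kwrp,lvj,ptwls] add [awf,mrdd] -> 6 lines: rsbq vauu awf mrdd tsq wjfvo
Hunk 2: at line 3 remove [mrdd] add [wfspt,wew] -> 7 lines: rsbq vauu awf wfspt wew tsq wjfvo
Hunk 3: at line 4 remove [wew,tsq] add [uitma,xdv,etcp] -> 8 lines: rsbq vauu awf wfspt uitma xdv etcp wjfvo
Hunk 4: at line 5 remove [xdv] add [tuob,ofqbg] -> 9 lines: rsbq vauu awf wfspt uitma tuob ofqbg etcp wjfvo
Hunk 5: at line 1 remove [awf,wfspt,uitma] add [vamd] -> 7 lines: rsbq vauu vamd tuob ofqbg etcp wjfvo

Answer: rsbq
vauu
vamd
tuob
ofqbg
etcp
wjfvo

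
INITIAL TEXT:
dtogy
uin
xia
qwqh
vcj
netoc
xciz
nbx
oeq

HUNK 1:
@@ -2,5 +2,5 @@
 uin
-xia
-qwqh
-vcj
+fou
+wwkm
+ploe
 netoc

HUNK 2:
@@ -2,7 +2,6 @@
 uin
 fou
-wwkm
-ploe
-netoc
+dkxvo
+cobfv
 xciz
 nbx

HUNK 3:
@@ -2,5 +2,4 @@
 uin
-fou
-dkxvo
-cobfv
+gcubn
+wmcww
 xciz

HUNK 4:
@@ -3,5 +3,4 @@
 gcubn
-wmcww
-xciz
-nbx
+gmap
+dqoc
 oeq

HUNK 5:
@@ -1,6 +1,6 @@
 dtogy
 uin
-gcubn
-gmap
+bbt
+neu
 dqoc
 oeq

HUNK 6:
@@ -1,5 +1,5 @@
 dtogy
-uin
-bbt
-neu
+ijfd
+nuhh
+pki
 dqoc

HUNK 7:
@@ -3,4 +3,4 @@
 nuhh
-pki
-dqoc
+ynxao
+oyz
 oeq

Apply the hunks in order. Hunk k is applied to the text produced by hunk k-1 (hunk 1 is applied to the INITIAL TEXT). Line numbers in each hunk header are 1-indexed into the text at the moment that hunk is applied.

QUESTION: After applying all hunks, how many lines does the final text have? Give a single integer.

Hunk 1: at line 2 remove [xia,qwqh,vcj] add [fou,wwkm,ploe] -> 9 lines: dtogy uin fou wwkm ploe netoc xciz nbx oeq
Hunk 2: at line 2 remove [wwkm,ploe,netoc] add [dkxvo,cobfv] -> 8 lines: dtogy uin fou dkxvo cobfv xciz nbx oeq
Hunk 3: at line 2 remove [fou,dkxvo,cobfv] add [gcubn,wmcww] -> 7 lines: dtogy uin gcubn wmcww xciz nbx oeq
Hunk 4: at line 3 remove [wmcww,xciz,nbx] add [gmap,dqoc] -> 6 lines: dtogy uin gcubn gmap dqoc oeq
Hunk 5: at line 1 remove [gcubn,gmap] add [bbt,neu] -> 6 lines: dtogy uin bbt neu dqoc oeq
Hunk 6: at line 1 remove [uin,bbt,neu] add [ijfd,nuhh,pki] -> 6 lines: dtogy ijfd nuhh pki dqoc oeq
Hunk 7: at line 3 remove [pki,dqoc] add [ynxao,oyz] -> 6 lines: dtogy ijfd nuhh ynxao oyz oeq
Final line count: 6

Answer: 6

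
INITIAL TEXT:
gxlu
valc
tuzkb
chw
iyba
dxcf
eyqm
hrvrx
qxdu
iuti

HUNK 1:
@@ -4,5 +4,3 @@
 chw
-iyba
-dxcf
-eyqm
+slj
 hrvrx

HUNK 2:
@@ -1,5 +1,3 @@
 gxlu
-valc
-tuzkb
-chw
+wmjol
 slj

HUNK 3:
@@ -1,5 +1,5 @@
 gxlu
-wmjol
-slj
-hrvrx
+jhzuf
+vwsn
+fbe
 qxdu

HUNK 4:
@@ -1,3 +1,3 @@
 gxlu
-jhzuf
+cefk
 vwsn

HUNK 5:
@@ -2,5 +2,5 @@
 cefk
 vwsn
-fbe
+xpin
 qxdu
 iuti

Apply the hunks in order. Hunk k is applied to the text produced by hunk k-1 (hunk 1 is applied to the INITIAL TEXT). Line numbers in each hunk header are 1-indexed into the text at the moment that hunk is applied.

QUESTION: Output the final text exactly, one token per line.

Hunk 1: at line 4 remove [iyba,dxcf,eyqm] add [slj] -> 8 lines: gxlu valc tuzkb chw slj hrvrx qxdu iuti
Hunk 2: at line 1 remove [valc,tuzkb,chw] add [wmjol] -> 6 lines: gxlu wmjol slj hrvrx qxdu iuti
Hunk 3: at line 1 remove [wmjol,slj,hrvrx] add [jhzuf,vwsn,fbe] -> 6 lines: gxlu jhzuf vwsn fbe qxdu iuti
Hunk 4: at line 1 remove [jhzuf] add [cefk] -> 6 lines: gxlu cefk vwsn fbe qxdu iuti
Hunk 5: at line 2 remove [fbe] add [xpin] -> 6 lines: gxlu cefk vwsn xpin qxdu iuti

Answer: gxlu
cefk
vwsn
xpin
qxdu
iuti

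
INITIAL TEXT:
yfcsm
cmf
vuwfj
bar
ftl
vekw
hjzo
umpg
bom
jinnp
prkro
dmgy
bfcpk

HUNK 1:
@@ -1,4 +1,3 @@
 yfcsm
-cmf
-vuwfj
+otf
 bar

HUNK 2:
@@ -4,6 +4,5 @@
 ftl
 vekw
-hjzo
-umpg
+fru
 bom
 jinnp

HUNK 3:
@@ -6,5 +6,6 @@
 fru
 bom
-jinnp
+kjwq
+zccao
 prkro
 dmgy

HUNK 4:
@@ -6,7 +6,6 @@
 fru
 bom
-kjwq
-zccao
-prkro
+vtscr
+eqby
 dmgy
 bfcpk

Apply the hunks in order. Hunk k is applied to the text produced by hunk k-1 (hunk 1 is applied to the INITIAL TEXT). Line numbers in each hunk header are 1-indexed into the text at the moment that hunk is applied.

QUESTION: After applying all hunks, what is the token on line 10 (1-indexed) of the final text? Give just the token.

Hunk 1: at line 1 remove [cmf,vuwfj] add [otf] -> 12 lines: yfcsm otf bar ftl vekw hjzo umpg bom jinnp prkro dmgy bfcpk
Hunk 2: at line 4 remove [hjzo,umpg] add [fru] -> 11 lines: yfcsm otf bar ftl vekw fru bom jinnp prkro dmgy bfcpk
Hunk 3: at line 6 remove [jinnp] add [kjwq,zccao] -> 12 lines: yfcsm otf bar ftl vekw fru bom kjwq zccao prkro dmgy bfcpk
Hunk 4: at line 6 remove [kjwq,zccao,prkro] add [vtscr,eqby] -> 11 lines: yfcsm otf bar ftl vekw fru bom vtscr eqby dmgy bfcpk
Final line 10: dmgy

Answer: dmgy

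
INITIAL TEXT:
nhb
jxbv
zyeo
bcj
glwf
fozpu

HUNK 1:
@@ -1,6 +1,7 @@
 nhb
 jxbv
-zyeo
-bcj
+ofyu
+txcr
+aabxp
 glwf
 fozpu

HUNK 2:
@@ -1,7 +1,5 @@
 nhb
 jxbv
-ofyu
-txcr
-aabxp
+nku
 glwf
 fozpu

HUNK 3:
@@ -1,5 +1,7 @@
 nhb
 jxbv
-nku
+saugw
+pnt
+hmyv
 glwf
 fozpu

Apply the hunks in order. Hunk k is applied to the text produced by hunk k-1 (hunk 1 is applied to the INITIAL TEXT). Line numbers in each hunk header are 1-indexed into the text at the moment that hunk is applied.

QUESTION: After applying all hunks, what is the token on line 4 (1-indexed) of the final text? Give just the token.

Hunk 1: at line 1 remove [zyeo,bcj] add [ofyu,txcr,aabxp] -> 7 lines: nhb jxbv ofyu txcr aabxp glwf fozpu
Hunk 2: at line 1 remove [ofyu,txcr,aabxp] add [nku] -> 5 lines: nhb jxbv nku glwf fozpu
Hunk 3: at line 1 remove [nku] add [saugw,pnt,hmyv] -> 7 lines: nhb jxbv saugw pnt hmyv glwf fozpu
Final line 4: pnt

Answer: pnt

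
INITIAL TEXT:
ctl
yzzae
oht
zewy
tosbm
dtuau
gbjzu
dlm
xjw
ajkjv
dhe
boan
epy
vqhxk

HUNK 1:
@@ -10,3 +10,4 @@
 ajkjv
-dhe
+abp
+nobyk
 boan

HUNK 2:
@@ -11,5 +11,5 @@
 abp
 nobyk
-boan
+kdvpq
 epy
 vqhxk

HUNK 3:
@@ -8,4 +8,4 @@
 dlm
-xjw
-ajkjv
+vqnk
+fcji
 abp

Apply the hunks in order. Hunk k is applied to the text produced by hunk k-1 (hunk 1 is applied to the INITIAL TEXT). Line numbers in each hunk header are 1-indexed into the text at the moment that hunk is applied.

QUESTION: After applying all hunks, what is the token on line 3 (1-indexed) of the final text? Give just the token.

Answer: oht

Derivation:
Hunk 1: at line 10 remove [dhe] add [abp,nobyk] -> 15 lines: ctl yzzae oht zewy tosbm dtuau gbjzu dlm xjw ajkjv abp nobyk boan epy vqhxk
Hunk 2: at line 11 remove [boan] add [kdvpq] -> 15 lines: ctl yzzae oht zewy tosbm dtuau gbjzu dlm xjw ajkjv abp nobyk kdvpq epy vqhxk
Hunk 3: at line 8 remove [xjw,ajkjv] add [vqnk,fcji] -> 15 lines: ctl yzzae oht zewy tosbm dtuau gbjzu dlm vqnk fcji abp nobyk kdvpq epy vqhxk
Final line 3: oht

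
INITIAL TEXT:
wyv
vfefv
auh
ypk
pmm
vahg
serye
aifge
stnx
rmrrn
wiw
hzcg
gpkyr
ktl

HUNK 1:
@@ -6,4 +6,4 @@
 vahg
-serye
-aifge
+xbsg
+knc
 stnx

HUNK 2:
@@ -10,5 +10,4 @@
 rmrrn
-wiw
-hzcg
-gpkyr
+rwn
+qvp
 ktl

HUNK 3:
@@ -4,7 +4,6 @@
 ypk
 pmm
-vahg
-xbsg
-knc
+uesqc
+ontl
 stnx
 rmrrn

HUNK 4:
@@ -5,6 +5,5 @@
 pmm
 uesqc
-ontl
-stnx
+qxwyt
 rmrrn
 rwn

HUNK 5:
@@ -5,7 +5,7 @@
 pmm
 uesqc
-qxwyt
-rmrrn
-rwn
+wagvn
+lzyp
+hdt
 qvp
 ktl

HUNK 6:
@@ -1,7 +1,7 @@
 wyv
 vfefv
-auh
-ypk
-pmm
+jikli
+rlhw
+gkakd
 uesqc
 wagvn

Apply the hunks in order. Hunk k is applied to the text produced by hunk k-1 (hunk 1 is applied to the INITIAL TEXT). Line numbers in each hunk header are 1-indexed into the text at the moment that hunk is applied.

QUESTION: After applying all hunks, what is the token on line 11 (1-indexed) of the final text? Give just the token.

Answer: ktl

Derivation:
Hunk 1: at line 6 remove [serye,aifge] add [xbsg,knc] -> 14 lines: wyv vfefv auh ypk pmm vahg xbsg knc stnx rmrrn wiw hzcg gpkyr ktl
Hunk 2: at line 10 remove [wiw,hzcg,gpkyr] add [rwn,qvp] -> 13 lines: wyv vfefv auh ypk pmm vahg xbsg knc stnx rmrrn rwn qvp ktl
Hunk 3: at line 4 remove [vahg,xbsg,knc] add [uesqc,ontl] -> 12 lines: wyv vfefv auh ypk pmm uesqc ontl stnx rmrrn rwn qvp ktl
Hunk 4: at line 5 remove [ontl,stnx] add [qxwyt] -> 11 lines: wyv vfefv auh ypk pmm uesqc qxwyt rmrrn rwn qvp ktl
Hunk 5: at line 5 remove [qxwyt,rmrrn,rwn] add [wagvn,lzyp,hdt] -> 11 lines: wyv vfefv auh ypk pmm uesqc wagvn lzyp hdt qvp ktl
Hunk 6: at line 1 remove [auh,ypk,pmm] add [jikli,rlhw,gkakd] -> 11 lines: wyv vfefv jikli rlhw gkakd uesqc wagvn lzyp hdt qvp ktl
Final line 11: ktl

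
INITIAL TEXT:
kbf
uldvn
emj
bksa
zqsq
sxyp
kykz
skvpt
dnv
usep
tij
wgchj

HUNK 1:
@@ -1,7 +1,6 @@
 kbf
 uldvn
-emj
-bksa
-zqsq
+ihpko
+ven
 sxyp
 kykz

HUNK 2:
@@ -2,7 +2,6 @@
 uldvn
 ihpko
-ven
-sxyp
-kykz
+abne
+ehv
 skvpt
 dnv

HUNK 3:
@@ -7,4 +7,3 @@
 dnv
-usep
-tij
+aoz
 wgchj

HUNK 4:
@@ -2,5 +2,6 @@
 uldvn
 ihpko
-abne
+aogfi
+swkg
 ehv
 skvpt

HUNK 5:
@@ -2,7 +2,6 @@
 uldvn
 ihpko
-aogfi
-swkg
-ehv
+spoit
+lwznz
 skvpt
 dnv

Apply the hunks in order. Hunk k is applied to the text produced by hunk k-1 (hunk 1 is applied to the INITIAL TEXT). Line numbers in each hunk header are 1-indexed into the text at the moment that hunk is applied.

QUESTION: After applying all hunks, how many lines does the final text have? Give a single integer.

Answer: 9

Derivation:
Hunk 1: at line 1 remove [emj,bksa,zqsq] add [ihpko,ven] -> 11 lines: kbf uldvn ihpko ven sxyp kykz skvpt dnv usep tij wgchj
Hunk 2: at line 2 remove [ven,sxyp,kykz] add [abne,ehv] -> 10 lines: kbf uldvn ihpko abne ehv skvpt dnv usep tij wgchj
Hunk 3: at line 7 remove [usep,tij] add [aoz] -> 9 lines: kbf uldvn ihpko abne ehv skvpt dnv aoz wgchj
Hunk 4: at line 2 remove [abne] add [aogfi,swkg] -> 10 lines: kbf uldvn ihpko aogfi swkg ehv skvpt dnv aoz wgchj
Hunk 5: at line 2 remove [aogfi,swkg,ehv] add [spoit,lwznz] -> 9 lines: kbf uldvn ihpko spoit lwznz skvpt dnv aoz wgchj
Final line count: 9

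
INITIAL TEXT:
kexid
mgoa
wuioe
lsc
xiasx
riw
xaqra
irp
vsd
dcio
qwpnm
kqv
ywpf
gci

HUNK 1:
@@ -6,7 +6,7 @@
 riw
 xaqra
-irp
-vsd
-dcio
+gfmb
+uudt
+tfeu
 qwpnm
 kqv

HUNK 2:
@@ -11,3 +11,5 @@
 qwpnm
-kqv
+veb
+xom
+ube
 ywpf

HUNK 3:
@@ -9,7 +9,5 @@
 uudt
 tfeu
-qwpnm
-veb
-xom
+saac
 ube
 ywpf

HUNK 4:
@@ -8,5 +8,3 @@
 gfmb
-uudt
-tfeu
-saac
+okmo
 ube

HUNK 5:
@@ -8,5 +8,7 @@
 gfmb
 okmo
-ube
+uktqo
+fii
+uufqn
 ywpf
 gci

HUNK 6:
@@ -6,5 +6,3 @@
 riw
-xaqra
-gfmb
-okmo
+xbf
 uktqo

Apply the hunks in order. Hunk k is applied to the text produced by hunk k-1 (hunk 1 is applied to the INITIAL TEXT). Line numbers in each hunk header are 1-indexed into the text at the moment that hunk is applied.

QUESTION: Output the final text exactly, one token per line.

Answer: kexid
mgoa
wuioe
lsc
xiasx
riw
xbf
uktqo
fii
uufqn
ywpf
gci

Derivation:
Hunk 1: at line 6 remove [irp,vsd,dcio] add [gfmb,uudt,tfeu] -> 14 lines: kexid mgoa wuioe lsc xiasx riw xaqra gfmb uudt tfeu qwpnm kqv ywpf gci
Hunk 2: at line 11 remove [kqv] add [veb,xom,ube] -> 16 lines: kexid mgoa wuioe lsc xiasx riw xaqra gfmb uudt tfeu qwpnm veb xom ube ywpf gci
Hunk 3: at line 9 remove [qwpnm,veb,xom] add [saac] -> 14 lines: kexid mgoa wuioe lsc xiasx riw xaqra gfmb uudt tfeu saac ube ywpf gci
Hunk 4: at line 8 remove [uudt,tfeu,saac] add [okmo] -> 12 lines: kexid mgoa wuioe lsc xiasx riw xaqra gfmb okmo ube ywpf gci
Hunk 5: at line 8 remove [ube] add [uktqo,fii,uufqn] -> 14 lines: kexid mgoa wuioe lsc xiasx riw xaqra gfmb okmo uktqo fii uufqn ywpf gci
Hunk 6: at line 6 remove [xaqra,gfmb,okmo] add [xbf] -> 12 lines: kexid mgoa wuioe lsc xiasx riw xbf uktqo fii uufqn ywpf gci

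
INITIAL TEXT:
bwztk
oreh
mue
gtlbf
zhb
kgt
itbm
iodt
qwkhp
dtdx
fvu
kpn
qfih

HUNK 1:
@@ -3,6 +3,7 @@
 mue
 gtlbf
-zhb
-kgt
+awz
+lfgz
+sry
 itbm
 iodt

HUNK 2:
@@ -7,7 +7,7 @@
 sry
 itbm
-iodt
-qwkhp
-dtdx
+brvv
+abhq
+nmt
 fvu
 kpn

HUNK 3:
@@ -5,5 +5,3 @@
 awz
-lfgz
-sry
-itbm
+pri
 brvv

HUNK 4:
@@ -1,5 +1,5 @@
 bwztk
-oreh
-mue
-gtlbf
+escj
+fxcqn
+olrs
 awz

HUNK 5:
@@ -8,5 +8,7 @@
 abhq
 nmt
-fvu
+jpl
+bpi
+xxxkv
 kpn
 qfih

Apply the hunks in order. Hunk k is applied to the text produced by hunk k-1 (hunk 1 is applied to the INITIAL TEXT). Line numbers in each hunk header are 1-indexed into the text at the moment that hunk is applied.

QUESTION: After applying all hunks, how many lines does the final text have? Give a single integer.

Hunk 1: at line 3 remove [zhb,kgt] add [awz,lfgz,sry] -> 14 lines: bwztk oreh mue gtlbf awz lfgz sry itbm iodt qwkhp dtdx fvu kpn qfih
Hunk 2: at line 7 remove [iodt,qwkhp,dtdx] add [brvv,abhq,nmt] -> 14 lines: bwztk oreh mue gtlbf awz lfgz sry itbm brvv abhq nmt fvu kpn qfih
Hunk 3: at line 5 remove [lfgz,sry,itbm] add [pri] -> 12 lines: bwztk oreh mue gtlbf awz pri brvv abhq nmt fvu kpn qfih
Hunk 4: at line 1 remove [oreh,mue,gtlbf] add [escj,fxcqn,olrs] -> 12 lines: bwztk escj fxcqn olrs awz pri brvv abhq nmt fvu kpn qfih
Hunk 5: at line 8 remove [fvu] add [jpl,bpi,xxxkv] -> 14 lines: bwztk escj fxcqn olrs awz pri brvv abhq nmt jpl bpi xxxkv kpn qfih
Final line count: 14

Answer: 14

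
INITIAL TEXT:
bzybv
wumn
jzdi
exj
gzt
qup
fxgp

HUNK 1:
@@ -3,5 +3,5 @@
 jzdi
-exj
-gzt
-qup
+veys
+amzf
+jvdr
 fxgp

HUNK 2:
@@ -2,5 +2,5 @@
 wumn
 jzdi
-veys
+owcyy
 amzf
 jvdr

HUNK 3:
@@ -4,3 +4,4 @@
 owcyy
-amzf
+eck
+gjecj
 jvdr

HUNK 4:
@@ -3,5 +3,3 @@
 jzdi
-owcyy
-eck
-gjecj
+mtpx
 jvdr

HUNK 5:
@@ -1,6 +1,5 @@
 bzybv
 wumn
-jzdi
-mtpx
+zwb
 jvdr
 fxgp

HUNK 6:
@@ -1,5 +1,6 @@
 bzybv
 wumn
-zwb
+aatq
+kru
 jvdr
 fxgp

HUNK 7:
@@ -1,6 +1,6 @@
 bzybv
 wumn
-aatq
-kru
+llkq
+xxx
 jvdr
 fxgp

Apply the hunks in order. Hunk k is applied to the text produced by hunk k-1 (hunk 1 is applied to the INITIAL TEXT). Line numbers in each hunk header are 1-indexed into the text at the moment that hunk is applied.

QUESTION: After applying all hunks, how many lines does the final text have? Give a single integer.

Hunk 1: at line 3 remove [exj,gzt,qup] add [veys,amzf,jvdr] -> 7 lines: bzybv wumn jzdi veys amzf jvdr fxgp
Hunk 2: at line 2 remove [veys] add [owcyy] -> 7 lines: bzybv wumn jzdi owcyy amzf jvdr fxgp
Hunk 3: at line 4 remove [amzf] add [eck,gjecj] -> 8 lines: bzybv wumn jzdi owcyy eck gjecj jvdr fxgp
Hunk 4: at line 3 remove [owcyy,eck,gjecj] add [mtpx] -> 6 lines: bzybv wumn jzdi mtpx jvdr fxgp
Hunk 5: at line 1 remove [jzdi,mtpx] add [zwb] -> 5 lines: bzybv wumn zwb jvdr fxgp
Hunk 6: at line 1 remove [zwb] add [aatq,kru] -> 6 lines: bzybv wumn aatq kru jvdr fxgp
Hunk 7: at line 1 remove [aatq,kru] add [llkq,xxx] -> 6 lines: bzybv wumn llkq xxx jvdr fxgp
Final line count: 6

Answer: 6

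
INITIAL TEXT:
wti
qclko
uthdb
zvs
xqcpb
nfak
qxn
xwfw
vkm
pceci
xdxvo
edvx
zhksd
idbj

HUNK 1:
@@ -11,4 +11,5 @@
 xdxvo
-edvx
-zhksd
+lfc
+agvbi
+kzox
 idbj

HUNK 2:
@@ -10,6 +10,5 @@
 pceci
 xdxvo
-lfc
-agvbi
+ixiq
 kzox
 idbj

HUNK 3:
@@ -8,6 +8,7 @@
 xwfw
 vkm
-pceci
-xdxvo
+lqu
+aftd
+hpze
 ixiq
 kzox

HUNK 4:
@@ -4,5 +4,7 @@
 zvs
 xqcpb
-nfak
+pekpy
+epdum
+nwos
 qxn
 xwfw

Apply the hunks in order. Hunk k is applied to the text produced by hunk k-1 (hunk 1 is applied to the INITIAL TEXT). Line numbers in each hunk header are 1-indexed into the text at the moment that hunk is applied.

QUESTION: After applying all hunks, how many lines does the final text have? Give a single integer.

Answer: 17

Derivation:
Hunk 1: at line 11 remove [edvx,zhksd] add [lfc,agvbi,kzox] -> 15 lines: wti qclko uthdb zvs xqcpb nfak qxn xwfw vkm pceci xdxvo lfc agvbi kzox idbj
Hunk 2: at line 10 remove [lfc,agvbi] add [ixiq] -> 14 lines: wti qclko uthdb zvs xqcpb nfak qxn xwfw vkm pceci xdxvo ixiq kzox idbj
Hunk 3: at line 8 remove [pceci,xdxvo] add [lqu,aftd,hpze] -> 15 lines: wti qclko uthdb zvs xqcpb nfak qxn xwfw vkm lqu aftd hpze ixiq kzox idbj
Hunk 4: at line 4 remove [nfak] add [pekpy,epdum,nwos] -> 17 lines: wti qclko uthdb zvs xqcpb pekpy epdum nwos qxn xwfw vkm lqu aftd hpze ixiq kzox idbj
Final line count: 17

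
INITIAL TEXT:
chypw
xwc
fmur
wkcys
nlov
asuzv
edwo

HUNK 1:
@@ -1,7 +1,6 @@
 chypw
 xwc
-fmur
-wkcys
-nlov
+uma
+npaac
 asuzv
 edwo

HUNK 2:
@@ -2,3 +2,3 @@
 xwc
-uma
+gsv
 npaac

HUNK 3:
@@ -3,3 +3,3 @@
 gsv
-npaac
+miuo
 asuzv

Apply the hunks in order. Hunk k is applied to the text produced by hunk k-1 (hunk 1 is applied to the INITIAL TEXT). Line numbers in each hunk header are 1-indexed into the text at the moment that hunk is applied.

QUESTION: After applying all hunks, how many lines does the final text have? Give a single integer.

Answer: 6

Derivation:
Hunk 1: at line 1 remove [fmur,wkcys,nlov] add [uma,npaac] -> 6 lines: chypw xwc uma npaac asuzv edwo
Hunk 2: at line 2 remove [uma] add [gsv] -> 6 lines: chypw xwc gsv npaac asuzv edwo
Hunk 3: at line 3 remove [npaac] add [miuo] -> 6 lines: chypw xwc gsv miuo asuzv edwo
Final line count: 6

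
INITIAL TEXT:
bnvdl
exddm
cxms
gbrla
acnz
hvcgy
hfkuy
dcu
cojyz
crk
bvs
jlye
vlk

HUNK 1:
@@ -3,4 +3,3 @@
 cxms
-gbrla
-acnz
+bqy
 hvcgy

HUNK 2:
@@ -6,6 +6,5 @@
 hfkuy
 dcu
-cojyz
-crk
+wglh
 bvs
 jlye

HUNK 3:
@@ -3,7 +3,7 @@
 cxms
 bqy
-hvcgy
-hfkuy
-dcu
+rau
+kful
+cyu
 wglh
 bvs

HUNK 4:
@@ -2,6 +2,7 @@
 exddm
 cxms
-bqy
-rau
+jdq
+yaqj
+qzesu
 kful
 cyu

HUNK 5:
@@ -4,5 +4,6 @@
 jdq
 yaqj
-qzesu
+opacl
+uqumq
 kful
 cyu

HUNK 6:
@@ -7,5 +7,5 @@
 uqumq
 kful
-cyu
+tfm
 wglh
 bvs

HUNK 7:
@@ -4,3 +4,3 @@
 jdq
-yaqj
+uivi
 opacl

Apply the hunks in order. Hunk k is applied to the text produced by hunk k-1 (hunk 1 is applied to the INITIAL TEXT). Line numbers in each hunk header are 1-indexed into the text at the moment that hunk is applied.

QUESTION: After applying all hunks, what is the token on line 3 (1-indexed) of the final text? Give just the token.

Hunk 1: at line 3 remove [gbrla,acnz] add [bqy] -> 12 lines: bnvdl exddm cxms bqy hvcgy hfkuy dcu cojyz crk bvs jlye vlk
Hunk 2: at line 6 remove [cojyz,crk] add [wglh] -> 11 lines: bnvdl exddm cxms bqy hvcgy hfkuy dcu wglh bvs jlye vlk
Hunk 3: at line 3 remove [hvcgy,hfkuy,dcu] add [rau,kful,cyu] -> 11 lines: bnvdl exddm cxms bqy rau kful cyu wglh bvs jlye vlk
Hunk 4: at line 2 remove [bqy,rau] add [jdq,yaqj,qzesu] -> 12 lines: bnvdl exddm cxms jdq yaqj qzesu kful cyu wglh bvs jlye vlk
Hunk 5: at line 4 remove [qzesu] add [opacl,uqumq] -> 13 lines: bnvdl exddm cxms jdq yaqj opacl uqumq kful cyu wglh bvs jlye vlk
Hunk 6: at line 7 remove [cyu] add [tfm] -> 13 lines: bnvdl exddm cxms jdq yaqj opacl uqumq kful tfm wglh bvs jlye vlk
Hunk 7: at line 4 remove [yaqj] add [uivi] -> 13 lines: bnvdl exddm cxms jdq uivi opacl uqumq kful tfm wglh bvs jlye vlk
Final line 3: cxms

Answer: cxms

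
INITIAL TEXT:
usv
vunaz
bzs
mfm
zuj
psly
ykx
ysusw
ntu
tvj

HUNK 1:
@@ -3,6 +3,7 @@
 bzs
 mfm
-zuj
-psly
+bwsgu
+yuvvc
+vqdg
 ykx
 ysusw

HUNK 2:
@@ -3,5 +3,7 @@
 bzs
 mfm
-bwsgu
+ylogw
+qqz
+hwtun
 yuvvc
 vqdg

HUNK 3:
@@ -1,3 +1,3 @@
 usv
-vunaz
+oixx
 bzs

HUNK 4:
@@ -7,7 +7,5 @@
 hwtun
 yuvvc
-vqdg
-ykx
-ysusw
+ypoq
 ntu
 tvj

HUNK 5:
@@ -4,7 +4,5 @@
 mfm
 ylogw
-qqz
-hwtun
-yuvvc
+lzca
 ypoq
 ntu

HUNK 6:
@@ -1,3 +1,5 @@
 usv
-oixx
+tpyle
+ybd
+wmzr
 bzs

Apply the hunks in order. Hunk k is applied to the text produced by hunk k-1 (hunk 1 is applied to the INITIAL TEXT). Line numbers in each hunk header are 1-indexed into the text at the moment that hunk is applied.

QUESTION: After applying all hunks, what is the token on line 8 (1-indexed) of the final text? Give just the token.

Hunk 1: at line 3 remove [zuj,psly] add [bwsgu,yuvvc,vqdg] -> 11 lines: usv vunaz bzs mfm bwsgu yuvvc vqdg ykx ysusw ntu tvj
Hunk 2: at line 3 remove [bwsgu] add [ylogw,qqz,hwtun] -> 13 lines: usv vunaz bzs mfm ylogw qqz hwtun yuvvc vqdg ykx ysusw ntu tvj
Hunk 3: at line 1 remove [vunaz] add [oixx] -> 13 lines: usv oixx bzs mfm ylogw qqz hwtun yuvvc vqdg ykx ysusw ntu tvj
Hunk 4: at line 7 remove [vqdg,ykx,ysusw] add [ypoq] -> 11 lines: usv oixx bzs mfm ylogw qqz hwtun yuvvc ypoq ntu tvj
Hunk 5: at line 4 remove [qqz,hwtun,yuvvc] add [lzca] -> 9 lines: usv oixx bzs mfm ylogw lzca ypoq ntu tvj
Hunk 6: at line 1 remove [oixx] add [tpyle,ybd,wmzr] -> 11 lines: usv tpyle ybd wmzr bzs mfm ylogw lzca ypoq ntu tvj
Final line 8: lzca

Answer: lzca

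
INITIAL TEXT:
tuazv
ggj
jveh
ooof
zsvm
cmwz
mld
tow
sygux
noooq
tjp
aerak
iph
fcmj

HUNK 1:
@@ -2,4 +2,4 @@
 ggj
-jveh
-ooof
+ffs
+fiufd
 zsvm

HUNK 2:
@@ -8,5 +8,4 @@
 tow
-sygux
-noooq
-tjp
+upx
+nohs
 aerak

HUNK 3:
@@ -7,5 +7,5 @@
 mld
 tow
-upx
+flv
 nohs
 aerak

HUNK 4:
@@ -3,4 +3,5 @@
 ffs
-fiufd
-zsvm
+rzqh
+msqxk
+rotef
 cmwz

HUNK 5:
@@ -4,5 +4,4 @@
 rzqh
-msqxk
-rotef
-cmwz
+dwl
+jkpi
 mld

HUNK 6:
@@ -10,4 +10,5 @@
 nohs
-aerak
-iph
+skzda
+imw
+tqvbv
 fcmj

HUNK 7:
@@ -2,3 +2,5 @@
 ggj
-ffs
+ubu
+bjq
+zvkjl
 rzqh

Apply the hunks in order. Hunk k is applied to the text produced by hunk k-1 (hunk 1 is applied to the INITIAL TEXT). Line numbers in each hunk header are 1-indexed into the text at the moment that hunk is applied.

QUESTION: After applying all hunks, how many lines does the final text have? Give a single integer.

Answer: 16

Derivation:
Hunk 1: at line 2 remove [jveh,ooof] add [ffs,fiufd] -> 14 lines: tuazv ggj ffs fiufd zsvm cmwz mld tow sygux noooq tjp aerak iph fcmj
Hunk 2: at line 8 remove [sygux,noooq,tjp] add [upx,nohs] -> 13 lines: tuazv ggj ffs fiufd zsvm cmwz mld tow upx nohs aerak iph fcmj
Hunk 3: at line 7 remove [upx] add [flv] -> 13 lines: tuazv ggj ffs fiufd zsvm cmwz mld tow flv nohs aerak iph fcmj
Hunk 4: at line 3 remove [fiufd,zsvm] add [rzqh,msqxk,rotef] -> 14 lines: tuazv ggj ffs rzqh msqxk rotef cmwz mld tow flv nohs aerak iph fcmj
Hunk 5: at line 4 remove [msqxk,rotef,cmwz] add [dwl,jkpi] -> 13 lines: tuazv ggj ffs rzqh dwl jkpi mld tow flv nohs aerak iph fcmj
Hunk 6: at line 10 remove [aerak,iph] add [skzda,imw,tqvbv] -> 14 lines: tuazv ggj ffs rzqh dwl jkpi mld tow flv nohs skzda imw tqvbv fcmj
Hunk 7: at line 2 remove [ffs] add [ubu,bjq,zvkjl] -> 16 lines: tuazv ggj ubu bjq zvkjl rzqh dwl jkpi mld tow flv nohs skzda imw tqvbv fcmj
Final line count: 16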